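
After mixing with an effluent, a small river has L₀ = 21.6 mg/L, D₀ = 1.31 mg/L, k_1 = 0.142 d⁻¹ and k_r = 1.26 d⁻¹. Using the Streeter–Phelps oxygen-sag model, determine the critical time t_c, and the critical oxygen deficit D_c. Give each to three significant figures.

t_c = [1/(k_r−k_1)] ln[(k_r/k_1)(1 − D₀(k_r−k_1)/(k_1 L₀))]
= [1/(1.26−0.142)] ln[(1.26/0.142)(1 − 1.31×1.118/(0.142×21.6))]
= (1/1.118) ln[8.873 × 0.5225] = 0.8945 × ln(4.636) = 0.8945 × 1.534 = 1.372 d.
L(t_c) = L₀ e^(−k_1 t_c) = 21.6 × 0.8230 = 17.78 mg/L, and at the critical point k_r D_c = k_1 L, so D_c = (0.142/1.26) × 17.78 = 2.003 mg/L.

t_c ≈ 1.37 d; D_c ≈ 2.00 mg/L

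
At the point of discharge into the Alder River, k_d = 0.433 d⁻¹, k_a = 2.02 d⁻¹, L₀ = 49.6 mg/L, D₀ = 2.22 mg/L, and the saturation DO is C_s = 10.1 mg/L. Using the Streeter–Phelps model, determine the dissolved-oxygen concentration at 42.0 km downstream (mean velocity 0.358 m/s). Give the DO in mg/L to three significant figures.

Travel time t = x/v = 42.0 km / (0.358 m/s) = 42000 m / 0.358 m/s = 117300 s = 1.358 d.
k_d L₀/(k_a−k_d) = 0.433×49.6/(2.02−0.433) = 21.48/1.587 = 13.53 mg/L.
e^(−k_d t) = e^(−0.433×1.358) = 0.5555; e^(−k_a t) = e^(−2.02×1.358) = 0.06439.
D = 13.53 × (0.5555 − 0.06439) + 2.22 × 0.06439 = 6.646 + 0.1429 = 6.789 mg/L.
DO = C_s − D = 10.1 − 6.789 = 3.311 mg/L.

DO ≈ 3.31 mg/L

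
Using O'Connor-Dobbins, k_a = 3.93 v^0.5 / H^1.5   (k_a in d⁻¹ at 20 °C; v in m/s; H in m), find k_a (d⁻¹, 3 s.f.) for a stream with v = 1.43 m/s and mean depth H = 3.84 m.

k_a = 3.93 × 1.43^0.5 / 3.84^1.5 = 3.93 × 1.196 / 7.525 = 0.6245 d⁻¹.

k_a ≈ 0.625 d⁻¹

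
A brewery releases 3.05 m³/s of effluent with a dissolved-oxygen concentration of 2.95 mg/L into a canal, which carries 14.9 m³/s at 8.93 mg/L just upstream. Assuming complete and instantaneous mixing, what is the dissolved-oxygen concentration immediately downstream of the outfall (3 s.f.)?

7.91 mg/L

Flow-weighted mixing: C = (Q_r C_r + Q_w C_w)/(Q_r + Q_w)
= (14.9×8.93 + 3.05×2.95)/(14.9 + 3.05) = 142.1/17.95 = 7.914 mg/L.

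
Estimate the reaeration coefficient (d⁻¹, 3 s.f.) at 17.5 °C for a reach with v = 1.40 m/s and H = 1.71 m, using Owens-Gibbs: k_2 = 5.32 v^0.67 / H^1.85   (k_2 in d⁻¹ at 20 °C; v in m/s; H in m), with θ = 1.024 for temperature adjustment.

k_2(20) = 5.32 × 1.40^0.67 / 1.71^1.85 = 5.32 × 1.253 / 2.698 = 2.470 d⁻¹.
k_2(17.5) = 2.470 × 1.024^(17.5−20) = 2.470 × 0.9424 = 2.328 d⁻¹.

k_2 ≈ 2.33 d⁻¹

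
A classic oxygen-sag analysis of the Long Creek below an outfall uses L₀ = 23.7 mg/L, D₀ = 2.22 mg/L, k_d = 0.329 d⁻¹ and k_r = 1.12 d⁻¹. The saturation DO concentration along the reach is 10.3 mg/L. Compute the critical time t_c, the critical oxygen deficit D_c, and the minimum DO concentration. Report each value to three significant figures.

t_c ≈ 1.23 d; D_c ≈ 4.65 mg/L; min DO ≈ 5.65 mg/L

t_c = [1/(k_r−k_d)] ln[(k_r/k_d)(1 − D₀(k_r−k_d)/(k_d L₀))]
= [1/(1.12−0.329)] ln[(1.12/0.329)(1 − 2.22×0.7910/(0.329×23.7))]
= (1/0.7910) ln[3.404 × 0.7748] = 1.264 × ln(2.638) = 1.264 × 0.9699 = 1.226 d.
D_c = (k_d/k_r) L₀ e^(−k_d t_c) = (0.329/1.12) × 23.7 × e^(−0.329×1.226) = 0.2938 × 23.7 × 0.6680 = 4.651 mg/L.
Minimum DO = C_s − D_c = 10.3 − 4.651 = 5.649 mg/L.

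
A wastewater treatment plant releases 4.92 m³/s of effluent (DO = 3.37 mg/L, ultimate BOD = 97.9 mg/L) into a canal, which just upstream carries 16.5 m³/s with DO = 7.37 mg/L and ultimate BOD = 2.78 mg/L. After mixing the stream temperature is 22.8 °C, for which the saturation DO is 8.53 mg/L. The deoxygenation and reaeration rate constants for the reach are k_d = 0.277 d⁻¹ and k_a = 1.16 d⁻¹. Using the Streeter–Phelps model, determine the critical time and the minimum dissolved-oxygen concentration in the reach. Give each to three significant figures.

Mixed DO = (16.5×7.37 + 4.92×3.37)/(16.5+4.92) = 138.2/21.42 = 6.451 mg/L.
Mixed L₀ = (16.5×2.78 + 4.92×97.9)/(21.42) = 527.5/21.42 = 24.63 mg/L.
Initial deficit D₀ = C_s − DO₀ = 8.53 − 6.451 = 2.079 mg/L.
t_c = (1/0.8830) ln[(1.16/0.277)(1 − 2.079×0.8830/(0.277×24.63))] = 1.133 × ln(3.061) = 1.267 d.
D_c = (0.277/1.16) × 24.63 × e^(−0.277×1.267) = 0.2388 × 24.63 × 0.7040 = 4.140 mg/L.
Minimum DO = 8.53 − 4.140 = 4.390 mg/L.

t_c ≈ 1.27 d; minimum DO ≈ 4.39 mg/L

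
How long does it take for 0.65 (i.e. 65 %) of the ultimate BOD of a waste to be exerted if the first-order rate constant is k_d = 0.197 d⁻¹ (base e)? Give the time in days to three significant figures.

y/L₀ = 1 − e^(−k_d t) = 0.65 ⇒ e^(−k_d t) = 0.350
t = −ln(0.350) / 0.197 = 1.050 / 0.197 = 5.329 d.

t ≈ 5.33 d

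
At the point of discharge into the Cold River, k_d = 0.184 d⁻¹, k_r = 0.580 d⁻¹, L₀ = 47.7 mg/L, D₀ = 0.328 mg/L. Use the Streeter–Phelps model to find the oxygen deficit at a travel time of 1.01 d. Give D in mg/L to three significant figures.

D ≈ 6.25 mg/L

k_d L₀/(k_r−k_d) = 0.184×47.7/(0.580−0.184) = 8.777/0.3960 = 22.16 mg/L.
e^(−k_d t) = e^(−0.184×1.010) = 0.8304; e^(−k_r t) = e^(−0.580×1.010) = 0.5567.
D = 22.16 × (0.8304 − 0.5567) + 0.328 × 0.5567 = 6.067 + 0.1826 = 6.250 mg/L.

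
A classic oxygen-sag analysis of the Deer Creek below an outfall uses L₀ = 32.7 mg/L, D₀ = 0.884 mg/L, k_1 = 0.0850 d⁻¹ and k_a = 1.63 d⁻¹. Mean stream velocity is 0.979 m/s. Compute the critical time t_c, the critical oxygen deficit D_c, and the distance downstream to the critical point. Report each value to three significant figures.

At the critical point dD/dt = 0, so k_1 L₀ e^(−k_1 t) = k_a D. Substituting D(t) from the Streeter–Phelps equation and solving for t gives
t_c = ln[(k_a/k_1)(1 − D₀(k_a−k_1)/(k_1 L₀))] / (k_a−k_1).
Here k_a−k_1 = 1.545 d⁻¹ and 1 − D₀(k_a−k_1)/(k_1 L₀) = 1 − 0.884×1.545/(0.0850×32.7) = 0.5086, so
t_c = ln(19.18 × 0.5086) / 1.545 = 2.278 / 1.545 = 1.474 d.
L(t_c) = L₀ e^(−k_1 t_c) = 32.7 × 0.8822 = 28.85 mg/L, and at the critical point k_a D_c = k_1 L, so D_c = (0.0850/1.63) × 28.85 = 1.504 mg/L.
x_c = v t_c = 0.979 m/s × 1.474 d × 86400 s/d = 124700 m ≈ 125 km.

t_c ≈ 1.47 d; D_c ≈ 1.50 mg/L; x_c ≈ 125 km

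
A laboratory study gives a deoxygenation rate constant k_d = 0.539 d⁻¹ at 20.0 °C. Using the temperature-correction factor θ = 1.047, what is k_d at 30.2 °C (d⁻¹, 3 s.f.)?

k_d ≈ 0.861 d⁻¹

k_d(T₂) = k_d(T₁) · θ^(T₂−T₁) = 0.539 × 1.047^(30.2−20.0)
= 0.539 × 1.047^10.2 = 0.539 × 1.598 = 0.8611 d⁻¹.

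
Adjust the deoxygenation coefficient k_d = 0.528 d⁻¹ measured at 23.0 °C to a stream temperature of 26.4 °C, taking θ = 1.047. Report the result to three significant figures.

k_d ≈ 0.617 d⁻¹

k_d(T₂) = k_d(T₁) · θ^(T₂−T₁) = 0.528 × 1.047^(26.4−23.0)
= 0.528 × 1.047^3.40 = 0.528 × 1.169 = 0.6172 d⁻¹.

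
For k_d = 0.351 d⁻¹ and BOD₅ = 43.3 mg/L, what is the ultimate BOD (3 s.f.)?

L₀ ≈ 52.4 mg/L

BOD₅ = L₀(1 − e^(−5k_d)) ⇒ L₀ = BOD₅ / (1 − e^(−5×0.351))
= 43.3 / (1 − 0.1729) = 43.3 / 0.8271 = 52.35 mg/L.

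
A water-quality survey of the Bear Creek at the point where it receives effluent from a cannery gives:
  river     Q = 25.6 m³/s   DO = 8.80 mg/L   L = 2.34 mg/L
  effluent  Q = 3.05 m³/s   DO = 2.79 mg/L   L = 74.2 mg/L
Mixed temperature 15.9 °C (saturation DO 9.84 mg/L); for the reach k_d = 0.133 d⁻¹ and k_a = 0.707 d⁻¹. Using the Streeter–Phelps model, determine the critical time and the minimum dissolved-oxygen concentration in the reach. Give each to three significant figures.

Mixed DO = (25.6×8.80 + 3.05×2.79)/(25.6+3.05) = 233.8/28.65 = 8.160 mg/L.
Mixed L₀ = (25.6×2.34 + 3.05×74.2)/(28.65) = 286.2/28.65 = 9.990 mg/L.
Initial deficit D₀ = C_s − DO₀ = 9.84 − 8.160 = 1.680 mg/L.
t_c = (1/0.5740) ln[(0.707/0.133)(1 − 1.680×0.5740/(0.133×9.990))] = 1.742 × ln(1.458) = 0.6571 d.
D_c = (0.133/0.707) × 9.990 × e^(−0.133×0.6571) = 0.1881 × 9.990 × 0.9163 = 1.722 mg/L.
Minimum DO = 9.84 − 1.722 = 8.118 mg/L.

t_c ≈ 0.657 d; minimum DO ≈ 8.12 mg/L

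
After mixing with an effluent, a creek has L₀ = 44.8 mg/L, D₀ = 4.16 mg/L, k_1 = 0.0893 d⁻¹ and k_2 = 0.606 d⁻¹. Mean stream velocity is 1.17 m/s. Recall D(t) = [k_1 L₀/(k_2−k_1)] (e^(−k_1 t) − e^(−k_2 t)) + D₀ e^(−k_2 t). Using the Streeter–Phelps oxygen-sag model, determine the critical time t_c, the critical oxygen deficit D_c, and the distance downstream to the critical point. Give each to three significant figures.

With k_2/k_1 = 6.786 and 1 − D₀(k_2−k_1)/(k_1 L₀) = 0.4627,
t_c = ln(6.786 × 0.4627) / (0.606 − 0.0893) = ln(3.140) / 0.5167 = 1.144/0.5167 = 2.215 d.
L(t_c) = L₀ e^(−k_1 t_c) = 44.8 × 0.8206 = 36.76 mg/L, and at the critical point k_2 D_c = k_1 L, so D_c = (0.0893/0.606) × 36.76 = 5.417 mg/L.
x_c = v t_c = 1.17 m/s × 2.215 d × 86400 s/d = 223900 m ≈ 224 km.

t_c ≈ 2.21 d; D_c ≈ 5.42 mg/L; x_c ≈ 224 km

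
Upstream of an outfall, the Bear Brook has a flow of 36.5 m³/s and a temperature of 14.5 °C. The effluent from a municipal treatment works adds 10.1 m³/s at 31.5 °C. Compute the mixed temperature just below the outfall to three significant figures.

18.2 °C

Flow-weighted mixing: C = (Q_r C_r + Q_w C_w)/(Q_r + Q_w)
= (36.5×14.5 + 10.1×31.5)/(36.5 + 10.1) = 847.4/46.60 = 18.18 °C.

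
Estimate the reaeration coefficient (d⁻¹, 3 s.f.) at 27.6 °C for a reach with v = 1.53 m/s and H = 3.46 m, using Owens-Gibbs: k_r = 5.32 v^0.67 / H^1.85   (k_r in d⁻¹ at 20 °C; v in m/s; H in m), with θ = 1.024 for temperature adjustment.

k_r ≈ 0.852 d⁻¹

k_r(20) = 5.32 × 1.53^0.67 / 3.46^1.85 = 5.32 × 1.330 / 9.938 = 0.7118 d⁻¹.
k_r(27.6) = 0.7118 × 1.024^(27.6−20) = 0.7118 × 1.198 = 0.8524 d⁻¹.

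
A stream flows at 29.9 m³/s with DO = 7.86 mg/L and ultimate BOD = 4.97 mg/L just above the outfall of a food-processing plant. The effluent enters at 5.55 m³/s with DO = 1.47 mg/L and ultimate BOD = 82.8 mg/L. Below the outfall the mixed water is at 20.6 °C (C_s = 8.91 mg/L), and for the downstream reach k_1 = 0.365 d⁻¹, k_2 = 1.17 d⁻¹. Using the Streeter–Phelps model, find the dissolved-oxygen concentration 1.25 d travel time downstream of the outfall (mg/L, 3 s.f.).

DO ≈ 5.31 mg/L

Mixed DO = (29.9×7.86 + 5.55×1.47)/(29.9+5.55) = 243.2/35.45 = 6.860 mg/L.
Mixed L₀ = (29.9×4.97 + 5.55×82.8)/(35.45) = 608.1/35.45 = 17.15 mg/L.
Initial deficit D₀ = C_s − DO₀ = 8.91 − 6.860 = 2.050 mg/L.
D(1.25) = [0.365×17.15/(1.17−0.365)](e^(−0.365×1.25) − e^(−1.17×1.25)) + 2.050 e^(−1.17×1.25)
= 7.778 × (0.6337 − 0.2317) + 2.050 × 0.2317 = 3.602 mg/L.
DO = 8.91 − 3.602 = 5.308 mg/L.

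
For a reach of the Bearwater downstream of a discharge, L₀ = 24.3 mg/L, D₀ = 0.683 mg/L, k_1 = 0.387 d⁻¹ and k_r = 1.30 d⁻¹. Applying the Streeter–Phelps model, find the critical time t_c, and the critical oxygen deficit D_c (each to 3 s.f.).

t_c ≈ 1.25 d; D_c ≈ 4.46 mg/L

At the critical point dD/dt = 0, so k_1 L₀ e^(−k_1 t) = k_r D. Substituting D(t) from the Streeter–Phelps equation and solving for t gives
t_c = ln[(k_r/k_1)(1 − D₀(k_r−k_1)/(k_1 L₀))] / (k_r−k_1).
Here k_r−k_1 = 0.9130 d⁻¹ and 1 − D₀(k_r−k_1)/(k_1 L₀) = 1 − 0.683×0.9130/(0.387×24.3) = 0.9337, so
t_c = ln(3.359 × 0.9337) / 0.9130 = 1.143 / 0.9130 = 1.252 d.
D_c = (k_1/k_r) L₀ e^(−k_1 t_c) = (0.387/1.30) × 24.3 × e^(−0.387×1.252) = 0.2977 × 24.3 × 0.6160 = 4.456 mg/L.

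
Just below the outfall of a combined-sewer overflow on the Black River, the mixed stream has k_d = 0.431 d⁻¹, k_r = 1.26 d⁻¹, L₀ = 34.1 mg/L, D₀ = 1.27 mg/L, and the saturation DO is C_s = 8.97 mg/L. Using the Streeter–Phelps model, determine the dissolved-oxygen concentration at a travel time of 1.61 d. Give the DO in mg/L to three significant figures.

DO ≈ 2.28 mg/L

k_d L₀/(k_r−k_d) = 0.431×34.1/(1.26−0.431) = 14.70/0.8290 = 17.73 mg/L.
e^(−k_d t) = e^(−0.431×1.610) = 0.4996; e^(−k_r t) = e^(−1.26×1.610) = 0.1315.
D = 17.73 × (0.4996 − 0.1315) + 1.27 × 0.1315 = 6.526 + 0.1670 = 6.693 mg/L.
DO = C_s − D = 8.97 − 6.693 = 2.277 mg/L.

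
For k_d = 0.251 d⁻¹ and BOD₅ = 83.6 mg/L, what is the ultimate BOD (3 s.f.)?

BOD₅ = L₀(1 − e^(−5k_d)) ⇒ L₀ = BOD₅ / (1 − e^(−5×0.251))
= 83.6 / (1 − 0.2851) = 83.6 / 0.7149 = 116.9 mg/L.

L₀ ≈ 117 mg/L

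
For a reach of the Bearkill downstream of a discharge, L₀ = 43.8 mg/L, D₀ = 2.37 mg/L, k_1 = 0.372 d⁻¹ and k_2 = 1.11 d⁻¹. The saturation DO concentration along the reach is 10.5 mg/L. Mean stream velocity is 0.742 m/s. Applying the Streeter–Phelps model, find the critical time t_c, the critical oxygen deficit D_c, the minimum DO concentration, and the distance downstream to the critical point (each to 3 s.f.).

With k_2/k_1 = 2.984 and 1 − D₀(k_2−k_1)/(k_1 L₀) = 0.8927,
t_c = ln(2.984 × 0.8927) / (1.11 − 0.372) = ln(2.664) / 0.7380 = 0.9797/0.7380 = 1.327 d.
L(t_c) = L₀ e^(−k_1 t_c) = 43.8 × 0.6103 = 26.73 mg/L, and at the critical point k_2 D_c = k_1 L, so D_c = (0.372/1.11) × 26.73 = 8.958 mg/L.
Minimum DO = C_s − D_c = 10.5 − 8.958 = 1.542 mg/L.
x_c = v t_c = 0.742 m/s × 1.327 d × 86400 s/d = 85100 m ≈ 85.1 km.

t_c ≈ 1.33 d; D_c ≈ 8.96 mg/L; min DO ≈ 1.54 mg/L; x_c ≈ 85.1 km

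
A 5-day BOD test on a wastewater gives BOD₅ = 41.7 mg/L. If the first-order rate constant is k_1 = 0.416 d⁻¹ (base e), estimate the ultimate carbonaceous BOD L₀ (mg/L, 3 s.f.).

L₀ ≈ 47.7 mg/L

BOD₅ = L₀(1 − e^(−5k_1)) ⇒ L₀ = BOD₅ / (1 − e^(−5×0.416))
= 41.7 / (1 − 0.1249) = 41.7 / 0.8751 = 47.65 mg/L.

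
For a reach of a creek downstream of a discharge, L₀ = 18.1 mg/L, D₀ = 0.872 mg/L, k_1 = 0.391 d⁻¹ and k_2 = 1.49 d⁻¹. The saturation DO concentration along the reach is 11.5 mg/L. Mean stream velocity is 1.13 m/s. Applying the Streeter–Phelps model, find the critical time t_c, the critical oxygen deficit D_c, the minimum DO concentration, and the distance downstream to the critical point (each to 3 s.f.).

With k_2/k_1 = 3.811 and 1 − D₀(k_2−k_1)/(k_1 L₀) = 0.8646,
t_c = ln(3.811 × 0.8646) / (1.49 − 0.391) = ln(3.295) / 1.099 = 1.192/1.099 = 1.085 d.
L(t_c) = L₀ e^(−k_1 t_c) = 18.1 × 0.6543 = 11.84 mg/L, and at the critical point k_2 D_c = k_1 L, so D_c = (0.391/1.49) × 11.84 = 3.108 mg/L.
Minimum DO = C_s − D_c = 11.5 − 3.108 = 8.392 mg/L.
x_c = v t_c = 1.13 m/s × 1.085 d × 86400 s/d = 105900 m ≈ 106 km.

t_c ≈ 1.08 d; D_c ≈ 3.11 mg/L; min DO ≈ 8.39 mg/L; x_c ≈ 106 km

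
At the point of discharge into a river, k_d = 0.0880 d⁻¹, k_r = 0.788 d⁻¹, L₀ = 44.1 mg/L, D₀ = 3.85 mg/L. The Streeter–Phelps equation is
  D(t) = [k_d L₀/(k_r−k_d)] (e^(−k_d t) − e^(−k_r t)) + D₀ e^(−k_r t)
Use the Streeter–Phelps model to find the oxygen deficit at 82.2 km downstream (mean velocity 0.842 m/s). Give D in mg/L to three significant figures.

Travel time t = x/v = 82.2 km / (0.842 m/s) = 82200 m / 0.842 m/s = 97620 s = 1.130 d.
k_d L₀/(k_r−k_d) = 0.0880×44.1/(0.788−0.0880) = 3.881/0.7000 = 5.544 mg/L.
e^(−k_d t) = e^(−0.0880×1.130) = 0.9054; e^(−k_r t) = e^(−0.788×1.130) = 0.4105.
D = 5.544 × (0.9054 − 0.4105) + 3.85 × 0.4105 = 2.743 + 1.580 = 4.324 mg/L.

D ≈ 4.32 mg/L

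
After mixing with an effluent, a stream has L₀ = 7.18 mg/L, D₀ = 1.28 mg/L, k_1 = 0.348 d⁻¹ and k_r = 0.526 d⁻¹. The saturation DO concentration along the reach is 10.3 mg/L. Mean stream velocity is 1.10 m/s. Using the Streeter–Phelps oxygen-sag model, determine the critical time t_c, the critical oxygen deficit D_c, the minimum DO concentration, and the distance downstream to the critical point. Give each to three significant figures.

At the critical point dD/dt = 0, so k_1 L₀ e^(−k_1 t) = k_r D. Substituting D(t) from the Streeter–Phelps equation and solving for t gives
t_c = ln[(k_r/k_1)(1 − D₀(k_r−k_1)/(k_1 L₀))] / (k_r−k_1).
Here k_r−k_1 = 0.1780 d⁻¹ and 1 − D₀(k_r−k_1)/(k_1 L₀) = 1 − 1.28×0.1780/(0.348×7.18) = 0.9088, so
t_c = ln(1.511 × 0.9088) / 0.1780 = 0.3175 / 0.1780 = 1.784 d.
D_c = (k_1/k_r) L₀ e^(−k_1 t_c) = (0.348/0.526) × 7.18 × e^(−0.348×1.784) = 0.6616 × 7.18 × 0.5376 = 2.554 mg/L.
Minimum DO = C_s − D_c = 10.3 − 2.554 = 7.746 mg/L.
x_c = v t_c = 1.10 m/s × 1.784 d × 86400 s/d = 169500 m ≈ 170 km.

t_c ≈ 1.78 d; D_c ≈ 2.55 mg/L; min DO ≈ 7.75 mg/L; x_c ≈ 170 km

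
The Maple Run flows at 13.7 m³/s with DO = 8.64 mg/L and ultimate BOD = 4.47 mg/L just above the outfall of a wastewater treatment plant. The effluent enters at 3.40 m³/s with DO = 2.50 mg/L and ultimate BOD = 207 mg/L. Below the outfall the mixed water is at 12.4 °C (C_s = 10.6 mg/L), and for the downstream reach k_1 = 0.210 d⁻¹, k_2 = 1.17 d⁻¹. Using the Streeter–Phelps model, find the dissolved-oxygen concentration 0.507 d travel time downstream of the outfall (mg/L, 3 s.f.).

Mixed DO = (13.7×8.64 + 3.40×2.50)/(13.7+3.40) = 126.9/17.10 = 7.419 mg/L.
Mixed L₀ = (13.7×4.47 + 3.40×207)/(17.10) = 765.0/17.10 = 44.74 mg/L.
Initial deficit D₀ = C_s − DO₀ = 10.6 − 7.419 = 3.181 mg/L.
D(0.507) = [0.210×44.74/(1.17−0.210)](e^(−0.210×0.507) − e^(−1.17×0.507)) + 3.181 e^(−1.17×0.507)
= 9.787 × (0.8990 − 0.5526) + 3.181 × 0.5526 = 5.148 mg/L.
DO = 10.6 − 5.148 = 5.452 mg/L.

DO ≈ 5.45 mg/L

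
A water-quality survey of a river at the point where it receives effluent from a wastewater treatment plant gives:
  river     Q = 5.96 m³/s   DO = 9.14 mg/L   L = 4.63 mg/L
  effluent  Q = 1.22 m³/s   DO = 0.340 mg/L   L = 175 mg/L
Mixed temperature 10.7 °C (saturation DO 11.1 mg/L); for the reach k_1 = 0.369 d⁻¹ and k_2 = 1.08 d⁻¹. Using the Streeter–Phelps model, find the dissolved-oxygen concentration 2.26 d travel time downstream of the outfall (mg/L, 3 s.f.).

DO ≈ 4.75 mg/L

Mixed DO = (5.96×9.14 + 1.22×0.340)/(5.96+1.22) = 54.89/7.180 = 7.645 mg/L.
Mixed L₀ = (5.96×4.63 + 1.22×175)/(7.180) = 241.1/7.180 = 33.58 mg/L.
Initial deficit D₀ = C_s − DO₀ = 11.1 − 7.645 = 3.455 mg/L.
D(2.26) = [0.369×33.58/(1.08−0.369)](e^(−0.369×2.26) − e^(−1.08×2.26)) + 3.455 e^(−1.08×2.26)
= 17.43 × (0.4343 − 0.08709) + 3.455 × 0.08709 = 6.352 mg/L.
DO = 11.1 − 6.352 = 4.748 mg/L.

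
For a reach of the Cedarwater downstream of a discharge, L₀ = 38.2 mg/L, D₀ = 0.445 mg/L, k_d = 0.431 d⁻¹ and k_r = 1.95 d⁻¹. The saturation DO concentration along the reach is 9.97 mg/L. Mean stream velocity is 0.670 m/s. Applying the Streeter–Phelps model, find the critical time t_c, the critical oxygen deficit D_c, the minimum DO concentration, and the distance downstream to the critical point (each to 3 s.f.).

t_c = [1/(k_r−k_d)] ln[(k_r/k_d)(1 − D₀(k_r−k_d)/(k_d L₀))]
= [1/(1.95−0.431)] ln[(1.95/0.431)(1 − 0.445×1.519/(0.431×38.2))]
= (1/1.519) ln[4.524 × 0.9589] = 0.6583 × ln(4.339) = 0.6583 × 1.468 = 0.9661 d.
D_c = (k_d/k_r) L₀ e^(−k_d t_c) = (0.431/1.95) × 38.2 × e^(−0.431×0.9661) = 0.2210 × 38.2 × 0.6594 = 5.568 mg/L.
Minimum DO = C_s − D_c = 9.97 − 5.568 = 4.402 mg/L.
x_c = v t_c = 0.670 m/s × 0.9661 d × 86400 s/d = 55930 m ≈ 55.9 km.

t_c ≈ 0.966 d; D_c ≈ 5.57 mg/L; min DO ≈ 4.40 mg/L; x_c ≈ 55.9 km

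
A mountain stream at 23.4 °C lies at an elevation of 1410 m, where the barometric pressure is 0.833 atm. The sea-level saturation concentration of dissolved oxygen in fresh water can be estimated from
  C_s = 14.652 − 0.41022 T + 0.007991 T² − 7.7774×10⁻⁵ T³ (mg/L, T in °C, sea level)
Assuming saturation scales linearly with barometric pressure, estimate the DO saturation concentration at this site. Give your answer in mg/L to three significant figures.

C_s ≈ 7.02 mg/L

At sea level: C_s = 14.652 − 0.41022×23.4 + 0.007991×23.4² − 7.7774×10⁻⁵×23.4³ = 8.432 mg/L.
Pressure correction: C_s' = 8.432 × 0.833 = 7.024 mg/L.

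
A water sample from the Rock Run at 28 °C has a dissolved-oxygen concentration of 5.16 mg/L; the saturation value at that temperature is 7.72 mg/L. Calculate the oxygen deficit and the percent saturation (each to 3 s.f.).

D ≈ 2.56 mg/L; 66.8 % saturation

D = C_s − C = 7.72 − 5.16 = 2.56 mg/L.
% saturation = 5.16/7.72 × 100 = 66.8 %.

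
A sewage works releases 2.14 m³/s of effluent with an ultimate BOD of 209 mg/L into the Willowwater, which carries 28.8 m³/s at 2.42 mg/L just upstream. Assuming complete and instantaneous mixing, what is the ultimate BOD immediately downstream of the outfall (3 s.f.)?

Flow-weighted mixing: C = (Q_r C_r + Q_w C_w)/(Q_r + Q_w)
= (28.8×2.42 + 2.14×209)/(28.8 + 2.14) = 517.0/30.94 = 16.71 mg/L.

16.7 mg/L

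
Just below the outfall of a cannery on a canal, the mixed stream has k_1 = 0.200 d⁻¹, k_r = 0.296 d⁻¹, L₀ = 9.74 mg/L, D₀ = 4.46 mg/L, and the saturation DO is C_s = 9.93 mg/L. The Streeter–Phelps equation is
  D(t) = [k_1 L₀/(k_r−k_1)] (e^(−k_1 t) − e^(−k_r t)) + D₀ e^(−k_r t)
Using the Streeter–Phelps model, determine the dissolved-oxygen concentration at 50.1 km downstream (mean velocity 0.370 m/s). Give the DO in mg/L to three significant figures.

Travel time t = x/v = 50.1 km / (0.370 m/s) = 50100 m / 0.370 m/s = 135400 s = 1.567 d.
k_1 L₀/(k_r−k_1) = 0.200×9.74/(0.296−0.200) = 1.948/0.09600 = 20.29 mg/L.
e^(−k_1 t) = e^(−0.200×1.567) = 0.7309; e^(−k_r t) = e^(−0.296×1.567) = 0.6288.
D = 20.29 × (0.7309 − 0.6288) + 4.46 × 0.6288 = 2.072 + 2.805 = 4.876 mg/L.
DO = C_s − D = 9.93 − 4.876 = 5.054 mg/L.

DO ≈ 5.05 mg/L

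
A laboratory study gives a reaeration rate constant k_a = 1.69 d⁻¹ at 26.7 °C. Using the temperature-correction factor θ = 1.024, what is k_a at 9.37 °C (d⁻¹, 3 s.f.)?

k_a(T₂) = k_a(T₁) · θ^(T₂−T₁) = 1.69 × 1.024^(9.37−26.7)
= 1.69 × 1.024^-17.3 = 1.69 × 0.6630 = 1.120 d⁻¹.

k_a ≈ 1.12 d⁻¹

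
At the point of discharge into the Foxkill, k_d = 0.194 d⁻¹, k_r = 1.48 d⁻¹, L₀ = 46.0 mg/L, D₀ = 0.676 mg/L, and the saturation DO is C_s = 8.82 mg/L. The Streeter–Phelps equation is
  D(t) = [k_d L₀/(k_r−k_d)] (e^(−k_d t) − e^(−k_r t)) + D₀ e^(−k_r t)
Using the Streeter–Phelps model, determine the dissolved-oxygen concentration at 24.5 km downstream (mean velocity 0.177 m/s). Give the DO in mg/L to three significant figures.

Travel time t = x/v = 24.5 km / (0.177 m/s) = 24500 m / 0.177 m/s = 138400 s = 1.602 d.
k_d L₀/(k_r−k_d) = 0.194×46.0/(1.48−0.194) = 8.924/1.286 = 6.939 mg/L.
e^(−k_d t) = e^(−0.194×1.602) = 0.7329; e^(−k_r t) = e^(−1.48×1.602) = 0.09338.
D = 6.939 × (0.7329 − 0.09338) + 0.676 × 0.09338 = 4.438 + 0.06313 = 4.501 mg/L.
DO = C_s − D = 8.82 − 4.501 = 4.319 mg/L.

DO ≈ 4.32 mg/L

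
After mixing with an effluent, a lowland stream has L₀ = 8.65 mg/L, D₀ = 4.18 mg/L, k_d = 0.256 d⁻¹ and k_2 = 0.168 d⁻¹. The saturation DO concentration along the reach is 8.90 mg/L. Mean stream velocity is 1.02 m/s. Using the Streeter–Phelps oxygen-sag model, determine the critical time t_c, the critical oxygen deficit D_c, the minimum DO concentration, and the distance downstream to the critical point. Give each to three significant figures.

t_c ≈ 3.04 d; D_c ≈ 6.05 mg/L; min DO ≈ 2.85 mg/L; x_c ≈ 268 km

t_c = [1/(k_2−k_d)] ln[(k_2/k_d)(1 − D₀(k_2−k_d)/(k_d L₀))]
= [1/(0.168−0.256)] ln[(0.168/0.256)(1 − 4.18×-0.08800/(0.256×8.65))]
= (1/-0.08800) ln[0.6562 × 1.166] = -11.36 × ln(0.7653) = -11.36 × -0.2675 = 3.040 d.
L(t_c) = L₀ e^(−k_d t_c) = 8.65 × 0.4592 = 3.972 mg/L, and at the critical point k_2 D_c = k_d L, so D_c = (0.256/0.168) × 3.972 = 6.053 mg/L.
Minimum DO = C_s − D_c = 8.90 − 6.053 = 2.847 mg/L.
x_c = v t_c = 1.02 m/s × 3.040 d × 86400 s/d = 267900 m ≈ 268 km.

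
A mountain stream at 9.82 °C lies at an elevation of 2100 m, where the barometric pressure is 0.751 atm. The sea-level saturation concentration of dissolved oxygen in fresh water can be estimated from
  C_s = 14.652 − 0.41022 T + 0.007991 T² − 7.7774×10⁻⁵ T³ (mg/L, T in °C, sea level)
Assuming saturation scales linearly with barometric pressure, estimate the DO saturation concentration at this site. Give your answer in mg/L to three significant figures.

At sea level: C_s = 14.652 − 0.41022×9.82 + 0.007991×9.82² − 7.7774×10⁻⁵×9.82³ = 11.32 mg/L.
Pressure correction: C_s' = 11.32 × 0.751 = 8.502 mg/L.

C_s ≈ 8.50 mg/L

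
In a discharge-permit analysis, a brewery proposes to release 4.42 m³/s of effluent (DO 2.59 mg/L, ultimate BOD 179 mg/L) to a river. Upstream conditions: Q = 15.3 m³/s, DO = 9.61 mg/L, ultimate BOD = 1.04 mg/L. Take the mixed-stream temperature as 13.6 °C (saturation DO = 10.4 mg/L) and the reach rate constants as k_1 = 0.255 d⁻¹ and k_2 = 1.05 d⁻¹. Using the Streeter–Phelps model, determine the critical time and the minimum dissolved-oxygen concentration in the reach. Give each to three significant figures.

Mixed DO = (15.3×9.61 + 4.42×2.59)/(15.3+4.42) = 158.5/19.72 = 8.037 mg/L.
Mixed L₀ = (15.3×1.04 + 4.42×179)/(19.72) = 807.1/19.72 = 40.93 mg/L.
Initial deficit D₀ = C_s − DO₀ = 10.4 − 8.037 = 2.363 mg/L.
t_c = (1/0.7950) ln[(1.05/0.255)(1 − 2.363×0.7950/(0.255×40.93))] = 1.258 × ln(3.376) = 1.531 d.
D_c = (0.255/1.05) × 40.93 × e^(−0.255×1.531) = 0.2429 × 40.93 × 0.6769 = 6.728 mg/L.
Minimum DO = 10.4 − 6.728 = 3.672 mg/L.

t_c ≈ 1.53 d; minimum DO ≈ 3.67 mg/L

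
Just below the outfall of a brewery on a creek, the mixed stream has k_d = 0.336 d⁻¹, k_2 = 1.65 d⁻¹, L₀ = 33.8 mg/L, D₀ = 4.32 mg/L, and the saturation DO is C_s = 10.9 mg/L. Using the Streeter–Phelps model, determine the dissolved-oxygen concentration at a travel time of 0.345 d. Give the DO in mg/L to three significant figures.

DO ≈ 5.65 mg/L

k_d L₀/(k_2−k_d) = 0.336×33.8/(1.65−0.336) = 11.36/1.314 = 8.643 mg/L.
e^(−k_d t) = e^(−0.336×0.3450) = 0.8905; e^(−k_2 t) = e^(−1.65×0.3450) = 0.5659.
D = 8.643 × (0.8905 − 0.5659) + 4.32 × 0.5659 = 2.805 + 2.445 = 5.250 mg/L.
DO = C_s − D = 10.9 − 5.250 = 5.650 mg/L.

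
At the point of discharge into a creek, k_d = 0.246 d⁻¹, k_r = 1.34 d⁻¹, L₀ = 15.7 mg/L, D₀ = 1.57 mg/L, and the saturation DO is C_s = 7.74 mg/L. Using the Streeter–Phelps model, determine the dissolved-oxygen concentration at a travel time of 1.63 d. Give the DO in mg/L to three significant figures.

DO ≈ 5.60 mg/L

k_d L₀/(k_r−k_d) = 0.246×15.7/(1.34−0.246) = 3.862/1.094 = 3.530 mg/L.
e^(−k_d t) = e^(−0.246×1.630) = 0.6697; e^(−k_r t) = e^(−1.34×1.630) = 0.1126.
D = 3.530 × (0.6697 − 0.1126) + 1.57 × 0.1126 = 1.967 + 0.1767 = 2.143 mg/L.
DO = C_s − D = 7.74 − 2.143 = 5.597 mg/L.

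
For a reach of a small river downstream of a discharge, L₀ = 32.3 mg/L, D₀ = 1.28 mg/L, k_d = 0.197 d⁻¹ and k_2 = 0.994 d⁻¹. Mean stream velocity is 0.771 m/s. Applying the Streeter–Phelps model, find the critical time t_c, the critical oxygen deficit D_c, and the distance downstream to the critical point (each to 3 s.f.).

t_c ≈ 1.81 d; D_c ≈ 4.48 mg/L; x_c ≈ 121 km

t_c = [1/(k_2−k_d)] ln[(k_2/k_d)(1 − D₀(k_2−k_d)/(k_d L₀))]
= [1/(0.994−0.197)] ln[(0.994/0.197)(1 − 1.28×0.7970/(0.197×32.3))]
= (1/0.7970) ln[5.046 × 0.8397] = 1.255 × ln(4.237) = 1.255 × 1.444 = 1.812 d.
D_c = (k_d/k_2) L₀ e^(−k_d t_c) = (0.197/0.994) × 32.3 × e^(−0.197×1.812) = 0.1982 × 32.3 × 0.6999 = 4.480 mg/L.
x_c = v t_c = 0.771 m/s × 1.812 d × 86400 s/d = 120700 m ≈ 121 km.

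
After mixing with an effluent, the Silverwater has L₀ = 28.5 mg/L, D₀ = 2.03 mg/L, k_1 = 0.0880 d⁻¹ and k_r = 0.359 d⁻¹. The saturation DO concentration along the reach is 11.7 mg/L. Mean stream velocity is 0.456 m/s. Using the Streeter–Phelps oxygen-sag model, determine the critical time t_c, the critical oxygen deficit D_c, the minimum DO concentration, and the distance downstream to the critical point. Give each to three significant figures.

t_c = [1/(k_r−k_1)] ln[(k_r/k_1)(1 − D₀(k_r−k_1)/(k_1 L₀))]
= [1/(0.359−0.0880)] ln[(0.359/0.0880)(1 − 2.03×0.2710/(0.0880×28.5))]
= (1/0.2710) ln[4.080 × 0.7806] = 3.690 × ln(3.185) = 3.690 × 1.158 = 4.274 d.
L(t_c) = L₀ e^(−k_1 t_c) = 28.5 × 0.6865 = 19.57 mg/L, and at the critical point k_r D_c = k_1 L, so D_c = (0.0880/0.359) × 19.57 = 4.796 mg/L.
Minimum DO = C_s − D_c = 11.7 − 4.796 = 6.904 mg/L.
x_c = v t_c = 0.456 m/s × 4.274 d × 86400 s/d = 168400 m ≈ 168 km.

t_c ≈ 4.27 d; D_c ≈ 4.80 mg/L; min DO ≈ 6.90 mg/L; x_c ≈ 168 km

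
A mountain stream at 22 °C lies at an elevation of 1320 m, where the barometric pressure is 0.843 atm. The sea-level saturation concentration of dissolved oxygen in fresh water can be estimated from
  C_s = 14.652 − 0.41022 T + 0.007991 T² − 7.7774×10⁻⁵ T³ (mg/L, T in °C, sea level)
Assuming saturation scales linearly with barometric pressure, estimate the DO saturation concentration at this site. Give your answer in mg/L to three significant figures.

At sea level: C_s = 14.652 − 0.41022×22 + 0.007991×22² − 7.7774×10⁻⁵×22³ = 8.667 mg/L.
Pressure correction: C_s' = 8.667 × 0.843 = 7.306 mg/L.

C_s ≈ 7.31 mg/L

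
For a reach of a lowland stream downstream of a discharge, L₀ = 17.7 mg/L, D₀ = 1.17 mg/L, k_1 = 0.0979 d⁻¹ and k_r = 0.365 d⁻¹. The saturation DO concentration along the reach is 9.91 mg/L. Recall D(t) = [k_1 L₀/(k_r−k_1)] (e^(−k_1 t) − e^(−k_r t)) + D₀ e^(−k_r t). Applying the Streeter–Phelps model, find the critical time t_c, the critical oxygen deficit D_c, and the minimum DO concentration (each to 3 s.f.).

t_c = [1/(k_r−k_1)] ln[(k_r/k_1)(1 − D₀(k_r−k_1)/(k_1 L₀))]
= [1/(0.365−0.0979)] ln[(0.365/0.0979)(1 − 1.17×0.2671/(0.0979×17.7))]
= (1/0.2671) ln[3.728 × 0.8197] = 3.744 × ln(3.056) = 3.744 × 1.117 = 4.182 d.
D_c = (k_1/k_r) L₀ e^(−k_1 t_c) = (0.0979/0.365) × 17.7 × e^(−0.0979×4.182) = 0.2682 × 17.7 × 0.6640 = 3.152 mg/L.
Minimum DO = C_s − D_c = 9.91 − 3.152 = 6.758 mg/L.

t_c ≈ 4.18 d; D_c ≈ 3.15 mg/L; min DO ≈ 6.76 mg/L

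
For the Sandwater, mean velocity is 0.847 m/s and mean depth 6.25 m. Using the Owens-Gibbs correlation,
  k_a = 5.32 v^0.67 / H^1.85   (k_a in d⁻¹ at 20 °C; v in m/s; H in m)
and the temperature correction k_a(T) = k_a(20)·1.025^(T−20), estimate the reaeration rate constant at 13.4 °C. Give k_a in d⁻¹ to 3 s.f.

k_a ≈ 0.136 d⁻¹

k_a(20) = 5.32 × 0.847^0.67 / 6.25^1.85 = 5.32 × 0.8947 / 29.67 = 0.1604 d⁻¹.
k_a(13.4) = 0.1604 × 1.025^(13.4−20) = 0.1604 × 0.8496 = 0.1363 d⁻¹.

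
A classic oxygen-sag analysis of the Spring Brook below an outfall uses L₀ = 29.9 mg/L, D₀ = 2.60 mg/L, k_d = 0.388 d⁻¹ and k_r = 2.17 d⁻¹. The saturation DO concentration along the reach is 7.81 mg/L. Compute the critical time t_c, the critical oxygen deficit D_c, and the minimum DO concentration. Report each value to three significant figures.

t_c ≈ 0.680 d; D_c ≈ 4.11 mg/L; min DO ≈ 3.70 mg/L

At the critical point dD/dt = 0, so k_d L₀ e^(−k_d t) = k_r D. Substituting D(t) from the Streeter–Phelps equation and solving for t gives
t_c = ln[(k_r/k_d)(1 − D₀(k_r−k_d)/(k_d L₀))] / (k_r−k_d).
Here k_r−k_d = 1.782 d⁻¹ and 1 − D₀(k_r−k_d)/(k_d L₀) = 1 − 2.60×1.782/(0.388×29.9) = 0.6006, so
t_c = ln(5.593 × 0.6006) / 1.782 = 1.212 / 1.782 = 0.6800 d.
L(t_c) = L₀ e^(−k_d t_c) = 29.9 × 0.7681 = 22.97 mg/L, and at the critical point k_r D_c = k_d L, so D_c = (0.388/2.17) × 22.97 = 4.106 mg/L.
Minimum DO = C_s − D_c = 7.81 − 4.106 = 3.704 mg/L.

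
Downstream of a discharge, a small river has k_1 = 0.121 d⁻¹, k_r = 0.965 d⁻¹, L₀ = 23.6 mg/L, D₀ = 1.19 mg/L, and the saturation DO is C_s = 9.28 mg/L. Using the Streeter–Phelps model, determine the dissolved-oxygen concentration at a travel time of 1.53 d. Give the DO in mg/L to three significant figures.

DO ≈ 6.97 mg/L

k_1 L₀/(k_r−k_1) = 0.121×23.6/(0.965−0.121) = 2.856/0.8440 = 3.383 mg/L.
e^(−k_1 t) = e^(−0.121×1.530) = 0.8310; e^(−k_r t) = e^(−0.965×1.530) = 0.2284.
D = 3.383 × (0.8310 − 0.2284) + 1.19 × 0.2284 = 2.039 + 0.2719 = 2.311 mg/L.
DO = C_s − D = 9.28 − 2.311 = 6.969 mg/L.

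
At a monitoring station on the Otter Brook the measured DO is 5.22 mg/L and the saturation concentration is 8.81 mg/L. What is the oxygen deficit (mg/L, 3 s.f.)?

D = C_s − C = 8.81 − 5.22 = 3.59 mg/L.

D ≈ 3.59 mg/L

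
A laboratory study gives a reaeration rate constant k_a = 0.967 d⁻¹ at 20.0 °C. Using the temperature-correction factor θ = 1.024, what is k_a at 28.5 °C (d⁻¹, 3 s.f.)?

k_a(T₂) = k_a(T₁) · θ^(T₂−T₁) = 0.967 × 1.024^(28.5−20.0)
= 0.967 × 1.024^8.50 = 0.967 × 1.223 = 1.183 d⁻¹.

k_a ≈ 1.18 d⁻¹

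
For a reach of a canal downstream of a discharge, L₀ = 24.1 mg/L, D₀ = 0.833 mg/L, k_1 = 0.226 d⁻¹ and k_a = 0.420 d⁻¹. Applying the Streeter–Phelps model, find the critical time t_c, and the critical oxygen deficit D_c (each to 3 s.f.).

t_c ≈ 3.04 d; D_c ≈ 6.52 mg/L

At the critical point dD/dt = 0, so k_1 L₀ e^(−k_1 t) = k_a D. Substituting D(t) from the Streeter–Phelps equation and solving for t gives
t_c = ln[(k_a/k_1)(1 − D₀(k_a−k_1)/(k_1 L₀))] / (k_a−k_1).
Here k_a−k_1 = 0.1940 d⁻¹ and 1 − D₀(k_a−k_1)/(k_1 L₀) = 1 − 0.833×0.1940/(0.226×24.1) = 0.9703, so
t_c = ln(1.858 × 0.9703) / 0.1940 = 0.5896 / 0.1940 = 3.039 d.
L(t_c) = L₀ e^(−k_1 t_c) = 24.1 × 0.5032 = 12.13 mg/L, and at the critical point k_a D_c = k_1 L, so D_c = (0.226/0.420) × 12.13 = 6.525 mg/L.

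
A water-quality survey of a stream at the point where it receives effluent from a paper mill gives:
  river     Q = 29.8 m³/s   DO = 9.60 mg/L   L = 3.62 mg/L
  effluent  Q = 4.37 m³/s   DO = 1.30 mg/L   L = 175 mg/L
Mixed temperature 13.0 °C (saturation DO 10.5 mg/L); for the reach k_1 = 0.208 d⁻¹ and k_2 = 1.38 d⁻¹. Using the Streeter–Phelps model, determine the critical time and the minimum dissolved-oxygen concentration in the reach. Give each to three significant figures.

Mixed DO = (29.8×9.60 + 4.37×1.30)/(29.8+4.37) = 291.8/34.17 = 8.539 mg/L.
Mixed L₀ = (29.8×3.62 + 4.37×175)/(34.17) = 872.6/34.17 = 25.54 mg/L.
Initial deficit D₀ = C_s − DO₀ = 10.5 − 8.539 = 1.961 mg/L.
t_c = (1/1.172) ln[(1.38/0.208)(1 − 1.961×1.172/(0.208×25.54))] = 0.8532 × ln(3.763) = 1.131 d.
D_c = (0.208/1.38) × 25.54 × e^(−0.208×1.131) = 0.1507 × 25.54 × 0.7904 = 3.042 mg/L.
Minimum DO = 10.5 − 3.042 = 7.458 mg/L.

t_c ≈ 1.13 d; minimum DO ≈ 7.46 mg/L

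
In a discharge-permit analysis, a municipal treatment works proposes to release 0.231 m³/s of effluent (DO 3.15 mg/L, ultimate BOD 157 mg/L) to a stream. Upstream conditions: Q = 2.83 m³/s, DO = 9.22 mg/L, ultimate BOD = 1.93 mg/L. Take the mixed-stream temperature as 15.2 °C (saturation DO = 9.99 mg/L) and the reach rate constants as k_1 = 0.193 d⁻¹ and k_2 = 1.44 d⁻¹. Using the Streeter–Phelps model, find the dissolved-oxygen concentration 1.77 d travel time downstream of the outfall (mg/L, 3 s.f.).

DO ≈ 8.56 mg/L

Mixed DO = (2.83×9.22 + 0.231×3.15)/(2.83+0.231) = 26.82/3.061 = 8.762 mg/L.
Mixed L₀ = (2.83×1.93 + 0.231×157)/(3.061) = 41.73/3.061 = 13.63 mg/L.
Initial deficit D₀ = C_s − DO₀ = 9.99 − 8.762 = 1.228 mg/L.
D(1.77) = [0.193×13.63/(1.44−0.193)](e^(−0.193×1.77) − e^(−1.44×1.77)) + 1.228 e^(−1.44×1.77)
= 2.110 × (0.7106 − 0.07818) + 1.228 × 0.07818 = 1.430 mg/L.
DO = 9.99 − 1.430 = 8.560 mg/L.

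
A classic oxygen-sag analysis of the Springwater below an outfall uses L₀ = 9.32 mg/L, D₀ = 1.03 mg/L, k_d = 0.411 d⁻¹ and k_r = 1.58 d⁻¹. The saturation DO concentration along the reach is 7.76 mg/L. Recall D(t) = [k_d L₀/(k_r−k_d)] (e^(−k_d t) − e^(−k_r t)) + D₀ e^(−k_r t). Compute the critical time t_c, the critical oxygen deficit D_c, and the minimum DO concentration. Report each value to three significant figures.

With k_r/k_d = 3.844 and 1 − D₀(k_r−k_d)/(k_d L₀) = 0.6857,
t_c = ln(3.844 × 0.6857) / (1.58 − 0.411) = ln(2.636) / 1.169 = 0.9692/1.169 = 0.8291 d.
D_c = (k_d/k_r) L₀ e^(−k_d t_c) = (0.411/1.58) × 9.32 × e^(−0.411×0.8291) = 0.2601 × 9.32 × 0.7112 = 1.724 mg/L.
Minimum DO = C_s − D_c = 7.76 − 1.724 = 6.036 mg/L.

t_c ≈ 0.829 d; D_c ≈ 1.72 mg/L; min DO ≈ 6.04 mg/L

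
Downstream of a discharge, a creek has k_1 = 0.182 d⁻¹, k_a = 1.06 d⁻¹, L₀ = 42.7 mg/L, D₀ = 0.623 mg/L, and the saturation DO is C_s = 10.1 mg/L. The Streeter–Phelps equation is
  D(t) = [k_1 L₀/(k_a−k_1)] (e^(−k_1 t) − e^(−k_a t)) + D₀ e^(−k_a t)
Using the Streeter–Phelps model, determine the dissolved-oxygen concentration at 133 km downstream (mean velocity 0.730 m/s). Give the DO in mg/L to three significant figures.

Travel time t = x/v = 133 km / (0.730 m/s) = 133000 m / 0.730 m/s = 182200 s = 2.109 d.
k_1 L₀/(k_a−k_1) = 0.182×42.7/(1.06−0.182) = 7.771/0.8780 = 8.851 mg/L.
e^(−k_1 t) = e^(−0.182×2.109) = 0.6813; e^(−k_a t) = e^(−1.06×2.109) = 0.1070.
D = 8.851 × (0.6813 − 0.1070) + 0.623 × 0.1070 = 5.083 + 0.06664 = 5.150 mg/L.
DO = C_s − D = 10.1 − 5.150 = 4.950 mg/L.

DO ≈ 4.95 mg/L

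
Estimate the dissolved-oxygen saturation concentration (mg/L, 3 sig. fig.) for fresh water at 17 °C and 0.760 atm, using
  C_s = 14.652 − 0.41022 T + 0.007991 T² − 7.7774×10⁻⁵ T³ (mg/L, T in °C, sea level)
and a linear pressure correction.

At sea level: C_s = 14.652 − 0.41022×17 + 0.007991×17² − 7.7774×10⁻⁵×17³ = 9.606 mg/L.
Pressure correction: C_s' = 9.606 × 0.760 = 7.300 mg/L.

C_s ≈ 7.30 mg/L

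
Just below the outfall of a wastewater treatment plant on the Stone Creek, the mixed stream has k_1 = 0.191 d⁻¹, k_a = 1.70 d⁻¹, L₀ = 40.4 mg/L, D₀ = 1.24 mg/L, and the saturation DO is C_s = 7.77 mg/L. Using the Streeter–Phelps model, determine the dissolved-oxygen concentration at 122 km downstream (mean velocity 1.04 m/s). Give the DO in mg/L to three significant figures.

Travel time t = x/v = 122 km / (1.04 m/s) = 122000 m / 1.04 m/s = 117300 s = 1.358 d.
k_1 L₀/(k_a−k_1) = 0.191×40.4/(1.70−0.191) = 7.716/1.509 = 5.114 mg/L.
e^(−k_1 t) = e^(−0.191×1.358) = 0.7716; e^(−k_a t) = e^(−1.70×1.358) = 0.09945.
D = 5.114 × (0.7716 − 0.09945) + 1.24 × 0.09945 = 3.437 + 0.1233 = 3.560 mg/L.
DO = C_s − D = 7.77 − 3.560 = 4.210 mg/L.

DO ≈ 4.21 mg/L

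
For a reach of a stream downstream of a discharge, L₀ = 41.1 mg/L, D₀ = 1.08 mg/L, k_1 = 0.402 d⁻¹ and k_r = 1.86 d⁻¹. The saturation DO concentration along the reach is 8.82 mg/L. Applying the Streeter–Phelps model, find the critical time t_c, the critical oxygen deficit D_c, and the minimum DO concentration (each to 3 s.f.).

With k_r/k_1 = 4.627 and 1 − D₀(k_r−k_1)/(k_1 L₀) = 0.9047,
t_c = ln(4.627 × 0.9047) / (1.86 − 0.402) = ln(4.186) / 1.458 = 1.432/1.458 = 0.9820 d.
L(t_c) = L₀ e^(−k_1 t_c) = 41.1 × 0.6738 = 27.70 mg/L, and at the critical point k_r D_c = k_1 L, so D_c = (0.402/1.86) × 27.70 = 5.986 mg/L.
Minimum DO = C_s − D_c = 8.82 − 5.986 = 2.834 mg/L.

t_c ≈ 0.982 d; D_c ≈ 5.99 mg/L; min DO ≈ 2.83 mg/L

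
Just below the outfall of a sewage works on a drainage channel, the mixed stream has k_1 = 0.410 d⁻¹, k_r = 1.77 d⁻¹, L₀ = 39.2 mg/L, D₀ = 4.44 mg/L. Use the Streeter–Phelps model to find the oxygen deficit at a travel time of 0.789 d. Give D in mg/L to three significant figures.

k_1 L₀/(k_r−k_1) = 0.410×39.2/(1.77−0.410) = 16.07/1.360 = 11.82 mg/L.
e^(−k_1 t) = e^(−0.410×0.7890) = 0.7236; e^(−k_r t) = e^(−1.77×0.7890) = 0.2475.
D = 11.82 × (0.7236 − 0.2475) + 4.44 × 0.2475 = 5.627 + 1.099 = 6.726 mg/L.

D ≈ 6.73 mg/L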